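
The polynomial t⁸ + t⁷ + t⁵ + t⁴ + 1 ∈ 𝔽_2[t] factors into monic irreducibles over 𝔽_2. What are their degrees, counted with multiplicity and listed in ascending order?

8

Write h(t) = t⁸ + t⁷ + t⁵ + t⁴ + 1.
Roots in 𝔽_2: h(0) = 1; h(1) = 1.
Complete factorization: h(t) = (t⁸ + t⁷ + t⁵ + t⁴ + 1).
Factor degrees with multiplicity: 8 = 8.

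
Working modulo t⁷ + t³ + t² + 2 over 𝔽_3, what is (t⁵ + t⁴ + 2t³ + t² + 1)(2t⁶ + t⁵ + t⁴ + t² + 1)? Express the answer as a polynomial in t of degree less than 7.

Multiply in 𝔽_3[t]: (t⁵ + t⁴ + 2t³ + t² + 1)·(2t⁶ + t⁵ + t⁴ + t² + 1) = 2t¹¹ + 2t⁸ + t⁷ + t⁶ + t⁵ + 2t³ + 2t² + 1.
Reduce using t⁷ ≡ 2t³ + 2t² + 1 (mod t⁷ + t³ + t² + 2).
Reduced: 2t⁶ + t⁵ + t³ + 2t.

2t^6 + t^5 + t^3 + 2t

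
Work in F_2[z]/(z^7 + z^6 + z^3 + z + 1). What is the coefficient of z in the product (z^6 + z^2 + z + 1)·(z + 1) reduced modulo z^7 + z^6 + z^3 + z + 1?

Multiply in F_2[z]: (z^6 + z^2 + z + 1)·(z + 1) = z^7 + z^6 + z^3 + 1.
Reduce using z^7 ≡ z^6 + z^3 + z + 1 (mod z^7 + z^6 + z^3 + z + 1).
Reduced: z.

1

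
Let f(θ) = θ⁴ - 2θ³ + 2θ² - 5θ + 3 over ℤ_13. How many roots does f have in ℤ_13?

Evaluate at each of the 13 elements of ℤ_13:
f(0) = 3; f(1) = 12; f(2) = 1; f(3) = 7; f(4) = 0 → root; f(5) = 0 → root; f(6) = 12; f(7) = 0 → root; f(8) = 4; f(9) = 10; f(10) = 2; f(11) = 1; f(12) = 0 → root.
Roots: {4, 5, 7, 12}.

4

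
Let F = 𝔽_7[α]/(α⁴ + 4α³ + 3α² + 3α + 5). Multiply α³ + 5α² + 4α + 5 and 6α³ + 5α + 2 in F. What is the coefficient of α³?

Multiply in 𝔽_7[α]: (α³ + 5α² + 4α + 5)·(6α³ + 5α + 2) = 6α⁶ + 2α⁵ + α⁴ + α³ + 2α² + 5α + 3.
Reduce using α⁴ ≡ 3α³ + 4α² + 4α + 2 (mod α⁴ + 4α³ + 3α² + 3α + 5).
Reduced: 3α³ + 5.

3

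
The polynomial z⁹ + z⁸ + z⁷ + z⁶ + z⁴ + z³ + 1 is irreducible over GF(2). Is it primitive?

Write f(z) = z⁹ + z⁸ + z⁷ + z⁶ + z⁴ + z³ + 1.
|GF(2^9)^×| = 2^9 − 1 = 511. Prime factorization: 511 = 7·73.
f is primitive ⇔ z has order 511 in GF(2)[z]/(f), i.e. z^(511/q) ≠ 1 for each prime q | 511.
z^(73) mod f = z⁸ + z⁷ + z⁶ + z³ + z + 1.
z^(7) mod f = z⁷.
None equal 1, so z has full order 511; f is primitive.

Yes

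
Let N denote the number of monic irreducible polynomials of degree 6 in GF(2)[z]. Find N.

9

x^(2^6) − x is the product of all monic irreducibles of degree dividing 6; Möbius inversion gives N = (1/6) Σ μ(6/d)·2^d.
Divisors of 6: 1, 2, 3, 6; μ(6/d) for each: 1, -1, -1, 1.
Σ = 2^1 − 2^2 − 2^3 + 2^6 = 54.
N = 54/6 = 9.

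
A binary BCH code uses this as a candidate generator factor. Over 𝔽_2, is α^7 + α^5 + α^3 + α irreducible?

No

Write f(α) = α^7 + α^5 + α^3 + α.
Check for roots in 𝔽_2: f(0) = 0 → root; f(1) = 0 → root.
f(0) = 0, so (α) divides f(α); f is reducible.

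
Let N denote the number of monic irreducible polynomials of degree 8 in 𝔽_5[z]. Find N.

The number of monic irreducibles of degree 8 over GF(5) is (1/8)·Σ_{d∣8} μ(8/d) 5^d.
Divisors of 8: 1, 2, 4, 8; μ(8/d) for each: 0, 0, -1, 1.
Σ = − 5^4 + 5^8 = 390000.
N = 390000/8 = 48750.

48750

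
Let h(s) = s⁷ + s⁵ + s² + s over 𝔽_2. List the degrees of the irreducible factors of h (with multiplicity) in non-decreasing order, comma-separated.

1, 1, 2, 3

Roots in 𝔽_2: h(0) = 0 → root; h(1) = 0 → root.
Linear factors from roots: (s), (s + 1).
Complete factorization: h(s) = (s)·(s + 1)·(s² + s + 1)·(s³ + s + 1).
Factor degrees with multiplicity: 1 + 1 + 2 + 3 = 7.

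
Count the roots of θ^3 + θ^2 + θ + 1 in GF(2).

1

Write h(θ) = θ^3 + θ^2 + θ + 1.
Evaluate at each of the 2 elements of GF(2):
h(0) = 1; h(1) = 0 → root.
Roots: {1}.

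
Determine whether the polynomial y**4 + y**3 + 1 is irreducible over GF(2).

Yes

Write m(y) = y**4 + y**3 + 1.
Check for roots in GF(2): m(0) = 1; m(1) = 1.
No roots, so no linear factors.
Monic irreducibles of degree 2 over GF(2): y**2 + y + 1.
None of them divide m (all give nonzero remainder).
No irreducible factor of degree ≤ 2 exists, so m is irreducible over GF(2).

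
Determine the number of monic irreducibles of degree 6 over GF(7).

Gauss's count: N_{7}(6) = (1/6) Σ_{d|6} μ(6/d)·7^d.
Divisors of 6: 1, 2, 3, 6; μ(6/d) for each: 1, -1, -1, 1.
Σ = 7^1 − 7^2 − 7^3 + 7^6 = 117264.
N = 117264/6 = 19544.

19544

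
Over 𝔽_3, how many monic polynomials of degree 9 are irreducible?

2184

By the necklace-counting formula, N_3(9) = (1/9) Σ_{d|9} μ(9/d)·3^d.
Divisors of 9: 1, 3, 9; μ(9/d) for each: 0, -1, 1.
Σ = − 3^3 + 3^9 = 19656.
N = 19656/9 = 2184.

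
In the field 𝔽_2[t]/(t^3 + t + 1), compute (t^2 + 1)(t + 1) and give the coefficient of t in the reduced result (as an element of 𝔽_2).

0

Multiply in 𝔽_2[t]: (t^2 + 1)·(t + 1) = t^3 + t^2 + t + 1.
Reduce using t^3 ≡ t + 1 (mod t^3 + t + 1).
Reduced: t^2.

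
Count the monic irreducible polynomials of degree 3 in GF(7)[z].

112

By the necklace-counting formula, N_7(3) = (1/3) Σ_{d|3} μ(3/d)·7^d.
Divisors of 3: 1, 3; μ(3/d) for each: -1, 1.
Σ = − 7^1 + 7^3 = 336.
N = 336/3 = 112.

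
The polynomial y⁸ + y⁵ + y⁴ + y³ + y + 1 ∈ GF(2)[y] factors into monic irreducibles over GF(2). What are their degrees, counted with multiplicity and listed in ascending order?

1, 2, 2, 3

Write f(y) = y⁸ + y⁵ + y⁴ + y³ + y + 1.
Roots in GF(2): f(0) = 1; f(1) = 0 → root.
Linear factors from roots: (y + 1).
Complete factorization: f(y) = (y + 1)·(y² + y + 1)^2·(y³ + y² + 1).
Factor degrees with multiplicity: 1 + 2 + 2 + 3 = 8.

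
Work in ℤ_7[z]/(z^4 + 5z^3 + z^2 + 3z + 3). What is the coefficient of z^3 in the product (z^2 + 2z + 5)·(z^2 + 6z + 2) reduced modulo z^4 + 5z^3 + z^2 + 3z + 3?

Multiply in ℤ_7[z]: (z^2 + 2z + 5)·(z^2 + 6z + 2) = z^4 + z^3 + 5z^2 + 6z + 3.
Reduce using z^4 ≡ 2z^3 + 6z^2 + 4z + 4 (mod z^4 + 5z^3 + z^2 + 3z + 3).
Reduced: 3z^3 + 4z^2 + 3z.

3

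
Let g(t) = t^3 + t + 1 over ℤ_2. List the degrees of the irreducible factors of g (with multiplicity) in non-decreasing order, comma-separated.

3

Roots in ℤ_2: g(0) = 1; g(1) = 1.
Complete factorization: g(t) = (t^3 + t + 1).
Factor degrees with multiplicity: 3 = 3.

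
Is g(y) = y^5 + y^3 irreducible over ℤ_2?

Check for roots in ℤ_2: g(0) = 0 → root; g(1) = 0 → root.
g(0) = 0, so (y) divides g(y); g is reducible.

No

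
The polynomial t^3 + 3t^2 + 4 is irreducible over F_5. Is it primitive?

Write f(t) = t^3 + 3t^2 + 4.
|GF(5^3)^×| = 5^3 − 1 = 124. Prime factorization: 124 = 2^2·31.
f is primitive ⇔ t has order 124 in GF(5)[t]/(f), i.e. t^(124/q) ≠ 1 for each prime q | 124.
t^(62) mod f = 1
t^(4) mod f = 4t^2 + t + 2.
Since t^(62) = 1, the order of t divides 62 < 124; not primitive.

No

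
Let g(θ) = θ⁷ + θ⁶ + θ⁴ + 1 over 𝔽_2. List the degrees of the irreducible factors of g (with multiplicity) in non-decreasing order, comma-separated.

1, 2, 4

Roots in 𝔽_2: g(0) = 1; g(1) = 0 → root.
Linear factors from roots: (θ + 1).
Complete factorization: g(θ) = (θ + 1)·(θ² + θ + 1)·(θ⁴ + θ³ + 1).
Factor degrees with multiplicity: 1 + 2 + 4 = 7.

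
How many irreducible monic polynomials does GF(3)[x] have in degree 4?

The number of monic irreducibles of degree 4 over GF(3) is (1/4)·Σ_{d∣4} μ(4/d) 3^d.
Divisors of 4: 1, 2, 4; μ(4/d) for each: 0, -1, 1.
Σ = − 3^2 + 3^4 = 72.
N = 72/4 = 18.

18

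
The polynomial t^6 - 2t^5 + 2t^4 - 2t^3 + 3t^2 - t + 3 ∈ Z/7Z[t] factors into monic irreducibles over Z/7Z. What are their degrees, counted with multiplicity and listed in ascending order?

1, 1, 2, 2

Write h(t) = t^6 - 2t^5 + 2t^4 - 2t^3 + 3t^2 - t + 3.
Linear factors from roots: (t - 3), (t + 1).
Complete factorization: h(t) = (t + 1)·(t - 3)·(t^2 + 3t + 1)·(t^2 - 3t - 1).
Factor degrees with multiplicity: 1 + 1 + 2 + 2 = 6.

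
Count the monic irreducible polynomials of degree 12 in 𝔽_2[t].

By the necklace-counting formula, N_2(12) = (1/12) Σ_{d|12} μ(12/d)·2^d.
Divisors of 12: 1, 2, 3, 4, 6, 12; μ(12/d) for each: 0, 1, 0, -1, -1, 1.
Σ = 2^2 − 2^4 − 2^6 + 2^12 = 4020.
N = 4020/12 = 335.

335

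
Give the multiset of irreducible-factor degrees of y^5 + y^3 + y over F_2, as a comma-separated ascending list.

Write g(y) = y^5 + y^3 + y.
Roots in F_2: g(0) = 0 → root; g(1) = 1.
Linear factors from roots: (y).
Complete factorization: g(y) = (y)·(y^2 + y + 1)^2.
Factor degrees with multiplicity: 1 + 2 + 2 = 5.

1, 2, 2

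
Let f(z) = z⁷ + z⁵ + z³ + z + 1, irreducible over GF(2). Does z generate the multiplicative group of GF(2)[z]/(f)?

|GF(2^7)^×| = 2^7 − 1 = 127. Prime factorization: 127 = 127.
f is primitive ⇔ z has order 127 in GF(2)[z]/(f), i.e. z^(127/q) ≠ 1 for each prime q | 127.
z^(1) mod f = z.
None equal 1, so z has full order 127; f is primitive.

Yes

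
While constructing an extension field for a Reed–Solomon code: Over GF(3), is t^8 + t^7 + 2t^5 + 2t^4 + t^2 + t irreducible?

Write m(t) = t^8 + t^7 + 2t^5 + 2t^4 + t^2 + t.
Check for roots in GF(3): m(0) = 0 → root; m(1) = 2; m(2) = 0 → root.
m(0) = 0, so (t) divides m(t); m is reducible.

No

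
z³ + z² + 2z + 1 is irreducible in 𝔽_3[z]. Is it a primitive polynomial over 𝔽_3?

Yes

Write f(z) = z³ + z² + 2z + 1.
|GF(3^3)^×| = 3^3 − 1 = 26. Prime factorization: 26 = 2·13.
f is primitive ⇔ z has order 26 in GF(3)[z]/(f), i.e. z^(26/q) ≠ 1 for each prime q | 26.
z^(13) mod f = 2.
z^(2) mod f = z².
None equal 1, so z has full order 26; f is primitive.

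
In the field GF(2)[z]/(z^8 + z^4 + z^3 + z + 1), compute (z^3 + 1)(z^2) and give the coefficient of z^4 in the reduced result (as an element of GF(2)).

0

Multiply in GF(2)[z]: (z^3 + 1)·(z^2) = z^5 + z^2.
Reduced: z^5 + z^2.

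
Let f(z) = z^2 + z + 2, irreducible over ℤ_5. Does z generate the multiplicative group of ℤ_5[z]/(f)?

Yes

|GF(5^2)^×| = 5^2 − 1 = 24. Prime factorization: 24 = 2^3·3.
f is primitive ⇔ z has order 24 in GF(5)[z]/(f), i.e. z^(24/q) ≠ 1 for each prime q | 24.
z^(12) mod f = 4.
z^(8) mod f = 3z + 1.
None equal 1, so z has full order 24; f is primitive.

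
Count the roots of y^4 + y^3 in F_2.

Write h(y) = y^4 + y^3.
Evaluate at each of the 2 elements of F_2:
h(0) = 0 → root; h(1) = 0 → root.
Roots: {0, 1}.

2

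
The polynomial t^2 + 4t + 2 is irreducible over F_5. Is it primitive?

Write f(t) = t^2 + 4t + 2.
|GF(5^2)^×| = 5^2 − 1 = 24. Prime factorization: 24 = 2^3·3.
f is primitive ⇔ t has order 24 in GF(5)[t]/(f), i.e. t^(24/q) ≠ 1 for each prime q | 24.
t^(12) mod f = 4.
t^(8) mod f = 2t + 1.
None equal 1, so t has full order 24; f is primitive.

Yes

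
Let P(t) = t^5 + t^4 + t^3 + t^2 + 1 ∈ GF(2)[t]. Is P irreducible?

Check for roots in GF(2): P(0) = 1; P(1) = 1.
No roots, so no linear factors.
Monic irreducibles of degree 2 over GF(2): t^2 + t + 1.
None of them divide P (all give nonzero remainder).
No irreducible factor of degree ≤ 2 exists, so P is irreducible over GF(2).

Yes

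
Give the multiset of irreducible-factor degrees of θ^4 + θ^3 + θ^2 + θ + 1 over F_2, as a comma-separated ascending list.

4

Write g(θ) = θ^4 + θ^3 + θ^2 + θ + 1.
Roots in F_2: g(0) = 1; g(1) = 1.
Complete factorization: g(θ) = (θ^4 + θ^3 + θ^2 + θ + 1).
Factor degrees with multiplicity: 4 = 4.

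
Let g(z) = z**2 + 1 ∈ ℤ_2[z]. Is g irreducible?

No

Check for roots in ℤ_2: g(0) = 1; g(1) = 0 → root.
g(1) = 0, so (z − 1) divides g(z); g is reducible.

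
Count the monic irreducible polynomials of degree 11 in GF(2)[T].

x^(2^11) − x is the product of all monic irreducibles of degree dividing 11; Möbius inversion gives N = (1/11) Σ μ(11/d)·2^d.
Divisors of 11: 1, 11; μ(11/d) for each: -1, 1.
Σ = − 2^1 + 2^11 = 2046.
N = 2046/11 = 186.

186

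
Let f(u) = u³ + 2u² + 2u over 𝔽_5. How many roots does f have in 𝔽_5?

3

Evaluate at each of the 5 elements of 𝔽_5:
f(0) = 0 → root; f(1) = 0 → root; f(2) = 0 → root; f(3) = 1; f(4) = 4.
Roots: {0, 1, 2}.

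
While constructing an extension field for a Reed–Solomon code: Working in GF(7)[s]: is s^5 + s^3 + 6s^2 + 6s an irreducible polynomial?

Write P(s) = s^5 + s^3 + 6s^2 + 6s.
Check for roots in GF(7): P(0) = 0 → root; P(1) = 0 → root; P(2) = 6; P(3) = 6; P(4) = 4; P(5) = 0 → root; P(6) = 5.
P(0) = 0, so (s) divides P(s); P is reducible.

No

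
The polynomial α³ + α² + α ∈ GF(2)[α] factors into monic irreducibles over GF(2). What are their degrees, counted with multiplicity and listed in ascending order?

Write g(α) = α³ + α² + α.
Roots in GF(2): g(0) = 0 → root; g(1) = 1.
Linear factors from roots: (α).
Complete factorization: g(α) = (α)·(α² + α + 1).
Factor degrees with multiplicity: 1 + 2 = 3.

1, 2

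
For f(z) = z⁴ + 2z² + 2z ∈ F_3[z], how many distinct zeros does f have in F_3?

1

Evaluate at each of the 3 elements of F_3:
f(0) = 0 → root; f(1) = 2; f(2) = 1.
Roots: {0}.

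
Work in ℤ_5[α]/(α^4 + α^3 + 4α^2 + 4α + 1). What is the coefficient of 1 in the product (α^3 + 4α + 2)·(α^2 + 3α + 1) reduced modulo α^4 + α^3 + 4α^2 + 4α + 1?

0

Multiply in ℤ_5[α]: (α^3 + 4α + 2)·(α^2 + 3α + 1) = α^5 + 3α^4 + 4α^2 + 2.
Reduce using α^4 ≡ 4α^3 + α^2 + α + 4 (mod α^4 + α^3 + 4α^2 + 4α + 1).
Reduced: 4α^3 + 2α^2 + α.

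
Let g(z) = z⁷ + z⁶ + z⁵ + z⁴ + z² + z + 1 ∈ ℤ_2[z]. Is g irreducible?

Yes

Check for roots in ℤ_2: g(0) = 1; g(1) = 1.
No roots, so no linear factors.
Monic irreducibles of degree 2 over GF(2): z² + z + 1.
None of them divide g (all give nonzero remainder).
Monic irreducibles of degree 3 over GF(2): z³ + z + 1, z³ + z² + 1.
None of them divide g (all give nonzero remainder).
No irreducible factor of degree ≤ 3 exists, so g is irreducible over GF(2).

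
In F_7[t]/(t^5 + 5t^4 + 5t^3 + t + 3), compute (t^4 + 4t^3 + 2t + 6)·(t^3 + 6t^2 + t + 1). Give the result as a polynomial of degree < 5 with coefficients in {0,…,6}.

Multiply in F_7[t]: (t^4 + 4t^3 + 2t + 6)·(t^3 + 6t^2 + t + 1) = t^7 + 3t^6 + 4t^5 + t^3 + 3t^2 + t + 6.
Reduce using t^5 ≡ 2t^4 + 2t^3 + 6t + 4 (mod t^5 + 5t^4 + 5t^3 + t + 3).
Reduced: 4t^3 + 2t^2 + 5t.

4t^3 + 2t^2 + 5t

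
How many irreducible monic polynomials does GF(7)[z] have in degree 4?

The number of monic irreducibles of degree 4 over GF(7) is (1/4)·Σ_{d∣4} μ(4/d) 7^d.
Divisors of 4: 1, 2, 4; μ(4/d) for each: 0, -1, 1.
Σ = − 7^2 + 7^4 = 2352.
N = 2352/4 = 588.

588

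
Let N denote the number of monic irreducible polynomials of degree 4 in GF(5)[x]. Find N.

150

Gauss's count: N_{5}(4) = (1/4) Σ_{d|4} μ(4/d)·5^d.
Divisors of 4: 1, 2, 4; μ(4/d) for each: 0, -1, 1.
Σ = − 5^2 + 5^4 = 600.
N = 600/4 = 150.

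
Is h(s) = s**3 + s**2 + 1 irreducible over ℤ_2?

Yes

Check for roots in ℤ_2: h(0) = 1; h(1) = 1.
No roots. A degree-3 polynomial over a field with no linear factor is irreducible.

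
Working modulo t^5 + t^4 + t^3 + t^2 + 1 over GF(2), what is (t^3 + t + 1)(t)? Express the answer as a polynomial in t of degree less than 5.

t^4 + t^2 + t

Multiply in GF(2)[t]: (t^3 + t + 1)·(t) = t^4 + t^2 + t.
Reduced: t^4 + t^2 + t.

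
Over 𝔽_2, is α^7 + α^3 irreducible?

No

Write h(α) = α^7 + α^3.
Check for roots in 𝔽_2: h(0) = 0 → root; h(1) = 0 → root.
h(0) = 0, so (α) divides h(α); h is reducible.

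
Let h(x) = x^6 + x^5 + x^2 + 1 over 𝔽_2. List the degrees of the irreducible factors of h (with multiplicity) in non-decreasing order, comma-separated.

Roots in 𝔽_2: h(0) = 1; h(1) = 0 → root.
Linear factors from roots: (x + 1).
Complete factorization: h(x) = (x + 1)·(x^2 + x + 1)·(x^3 + x^2 + 1).
Factor degrees with multiplicity: 1 + 2 + 3 = 6.

1, 2, 3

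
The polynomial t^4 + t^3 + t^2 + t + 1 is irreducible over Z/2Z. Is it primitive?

No

Write f(t) = t^4 + t^3 + t^2 + t + 1.
|GF(2^4)^×| = 2^4 − 1 = 15. Prime factorization: 15 = 3·5.
f is primitive ⇔ t has order 15 in GF(2)[t]/(f), i.e. t^(15/q) ≠ 1 for each prime q | 15.
t^(5) mod f = 1
t^(3) mod f = t^3.
Since t^(5) = 1, the order of t divides 5 < 15; not primitive.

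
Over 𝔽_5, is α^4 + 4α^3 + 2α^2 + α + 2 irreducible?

Write P(α) = α^4 + 4α^3 + 2α^2 + α + 2.
Check for roots in 𝔽_5: P(0) = 2; P(1) = 0 → root; P(2) = 0 → root; P(3) = 2; P(4) = 0 → root.
P(1) = 0, so (α − 1) divides P(α); P is reducible.

No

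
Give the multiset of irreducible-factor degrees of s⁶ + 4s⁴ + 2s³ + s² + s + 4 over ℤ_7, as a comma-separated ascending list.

Write f(s) = s⁶ + 4s⁴ + 2s³ + s² + s + 4.
Linear factors from roots: (s + 5), (s + 1).
Complete factorization: f(s) = (s + 1)·(s + 5)·(s² + 4)·(s² + s + 3).
Factor degrees with multiplicity: 1 + 1 + 2 + 2 = 6.

1, 1, 2, 2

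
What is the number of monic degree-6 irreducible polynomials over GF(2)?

x^(2^6) − x is the product of all monic irreducibles of degree dividing 6; Möbius inversion gives N = (1/6) Σ μ(6/d)·2^d.
Divisors of 6: 1, 2, 3, 6; μ(6/d) for each: 1, -1, -1, 1.
Σ = 2^1 − 2^2 − 2^3 + 2^6 = 54.
N = 54/6 = 9.

9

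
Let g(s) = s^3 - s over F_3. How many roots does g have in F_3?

Evaluate at each of the 3 elements of F_3:
g(0) = 0 → root; g(1) = 0 → root; g(2) = 0 → root.
Roots: {0, 1, 2}.

3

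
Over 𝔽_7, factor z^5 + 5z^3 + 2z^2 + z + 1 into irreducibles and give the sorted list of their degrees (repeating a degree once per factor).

Write g(z) = z^5 + 5z^3 + 2z^2 + z + 1.
Complete factorization: g(z) = (z^5 + 5z^3 + 2z^2 + z + 1).
Factor degrees with multiplicity: 5 = 5.

5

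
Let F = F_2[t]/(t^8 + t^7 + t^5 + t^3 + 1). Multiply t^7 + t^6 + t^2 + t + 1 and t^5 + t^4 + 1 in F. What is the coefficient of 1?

1

Multiply in F_2[t]: (t^7 + t^6 + t^2 + t + 1)·(t^5 + t^4 + 1) = t^12 + t^10 + t^6 + t^4 + t^2 + t + 1.
Reduce using t^8 ≡ t^7 + t^5 + t^3 + 1 (mod t^8 + t^7 + t^5 + t^3 + 1).
Reduced: t^7 + t^6 + t^4 + t^3 + t^2 + 1.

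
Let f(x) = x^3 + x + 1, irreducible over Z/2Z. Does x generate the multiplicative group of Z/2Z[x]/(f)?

Yes

|GF(2^3)^×| = 2^3 − 1 = 7. Prime factorization: 7 = 7.
f is primitive ⇔ x has order 7 in GF(2)[x]/(f), i.e. x^(7/q) ≠ 1 for each prime q | 7.
x^(1) mod f = x.
None equal 1, so x has full order 7; f is primitive.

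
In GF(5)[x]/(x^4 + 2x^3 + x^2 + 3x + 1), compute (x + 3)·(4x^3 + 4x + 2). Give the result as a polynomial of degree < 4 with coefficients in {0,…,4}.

4x^3 + 2x + 2

Multiply in GF(5)[x]: (x + 3)·(4x^3 + 4x + 2) = 4x^4 + 2x^3 + 4x^2 + 4x + 1.
Reduce using x^4 ≡ 3x^3 + 4x^2 + 2x + 4 (mod x^4 + 2x^3 + x^2 + 3x + 1).
Reduced: 4x^3 + 2x + 2.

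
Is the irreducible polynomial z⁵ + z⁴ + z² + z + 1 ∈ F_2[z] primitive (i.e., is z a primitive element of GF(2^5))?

Yes

Write f(z) = z⁵ + z⁴ + z² + z + 1.
|GF(2^5)^×| = 2^5 − 1 = 31. Prime factorization: 31 = 31.
f is primitive ⇔ z has order 31 in GF(2)[z]/(f), i.e. z^(31/q) ≠ 1 for each prime q | 31.
z^(1) mod f = z.
None equal 1, so z has full order 31; f is primitive.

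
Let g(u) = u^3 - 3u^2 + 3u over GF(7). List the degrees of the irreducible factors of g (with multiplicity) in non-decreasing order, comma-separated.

1, 1, 1

Linear factors from roots: (u), (u + 3), (u + 1).
Complete factorization: g(u) = (u)·(u + 1)·(u + 3).
Factor degrees with multiplicity: 1 + 1 + 1 = 3.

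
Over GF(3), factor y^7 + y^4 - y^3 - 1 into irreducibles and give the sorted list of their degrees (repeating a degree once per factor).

1, 1, 1, 1, 1, 2

Write h(y) = y^7 + y^4 - y^3 - 1.
Roots in GF(3): h(0) = 2; h(1) = 0 → root; h(2) = 0 → root.
Linear factors from roots: (y - 1), (y + 1).
Complete factorization: h(y) = (y - 1)·(y + 1)^4·(y^2 + 1).
Factor degrees with multiplicity: 1 + 1 + 1 + 1 + 1 + 2 = 7.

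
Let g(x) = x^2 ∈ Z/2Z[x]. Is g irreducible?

Check for roots in Z/2Z: g(0) = 0 → root; g(1) = 1.
g(0) = 0, so (x) divides g(x); g is reducible.

No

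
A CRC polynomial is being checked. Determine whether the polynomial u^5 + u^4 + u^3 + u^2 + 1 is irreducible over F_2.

Write m(u) = u^5 + u^4 + u^3 + u^2 + 1.
Check for roots in F_2: m(0) = 1; m(1) = 1.
No roots, so no linear factors.
Monic irreducibles of degree 2 over GF(2): u^2 + u + 1.
None of them divide m (all give nonzero remainder).
No irreducible factor of degree ≤ 2 exists, so m is irreducible over GF(2).

Yes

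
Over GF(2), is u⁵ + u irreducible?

Write P(u) = u⁵ + u.
Check for roots in GF(2): P(0) = 0 → root; P(1) = 0 → root.
P(0) = 0, so (u) divides P(u); P is reducible.

No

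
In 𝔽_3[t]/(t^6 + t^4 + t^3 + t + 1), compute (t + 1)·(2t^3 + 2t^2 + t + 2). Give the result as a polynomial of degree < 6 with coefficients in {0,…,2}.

Multiply in 𝔽_3[t]: (t + 1)·(2t^3 + 2t^2 + t + 2) = 2t^4 + t^3 + 2.
Reduced: 2t^4 + t^3 + 2.

2t^4 + t^3 + 2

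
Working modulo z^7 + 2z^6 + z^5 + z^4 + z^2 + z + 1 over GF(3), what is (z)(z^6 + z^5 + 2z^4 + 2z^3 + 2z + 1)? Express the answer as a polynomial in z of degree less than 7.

Multiply in GF(3)[z]: (z)·(z^6 + z^5 + 2z^4 + 2z^3 + 2z + 1) = z^7 + z^6 + 2z^5 + 2z^4 + 2z^2 + z.
Reduce using z^7 ≡ z^6 + 2z^5 + 2z^4 + 2z^2 + 2z + 2 (mod z^7 + 2z^6 + z^5 + z^4 + z^2 + z + 1).
Reduced: 2z^6 + z^5 + z^4 + z^2 + 2.

2z^6 + z^5 + z^4 + z^2 + 2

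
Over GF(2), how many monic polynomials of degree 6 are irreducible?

Gauss's count: N_{2}(6) = (1/6) Σ_{d|6} μ(6/d)·2^d.
Divisors of 6: 1, 2, 3, 6; μ(6/d) for each: 1, -1, -1, 1.
Σ = 2^1 − 2^2 − 2^3 + 2^6 = 54.
N = 54/6 = 9.

9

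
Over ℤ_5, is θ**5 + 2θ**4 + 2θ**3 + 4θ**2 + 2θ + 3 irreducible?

Write f(θ) = θ**5 + 2θ**4 + 2θ**3 + 4θ**2 + 2θ + 3.
Check for roots in ℤ_5: f(0) = 3; f(1) = 4; f(2) = 3; f(3) = 4; f(4) = 4.
No roots, so no linear factors.
Degree-2 irreducible divisors: test the 10 monic irreducibles of degree 2 over GF(5).
None of them divide f (all give nonzero remainder).
No irreducible factor of degree ≤ 2 exists, so f is irreducible over GF(5).

Yes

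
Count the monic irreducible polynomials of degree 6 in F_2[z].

9

By the necklace-counting formula, N_2(6) = (1/6) Σ_{d|6} μ(6/d)·2^d.
Divisors of 6: 1, 2, 3, 6; μ(6/d) for each: 1, -1, -1, 1.
Σ = 2^1 − 2^2 − 2^3 + 2^6 = 54.
N = 54/6 = 9.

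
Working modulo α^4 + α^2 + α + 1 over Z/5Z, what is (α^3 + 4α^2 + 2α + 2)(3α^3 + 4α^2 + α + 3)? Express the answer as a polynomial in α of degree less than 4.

Multiply in Z/5Z[α]: (α^3 + 4α^2 + 2α + 2)·(3α^3 + 4α^2 + α + 3) = 3α^6 + α^5 + 3α^4 + α^3 + 2α^2 + 3α + 1.
Reduce using α^4 ≡ 4α^2 + 4α + 4 (mod α^4 + α^2 + α + 1).
Reduced: 2α^3 + 3α^2 + 2α + 1.

2α^3 + 3α^2 + 2α + 1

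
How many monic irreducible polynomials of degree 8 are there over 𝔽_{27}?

By the necklace-counting formula, N_27(8) = (1/8) Σ_{d|8} μ(8/d)·27^d.
Divisors of 8: 1, 2, 4, 8; μ(8/d) for each: 0, 0, -1, 1.
Σ = − 27^4 + 27^8 = 282429005040.
N = 282429005040/8 = 35303625630.

35303625630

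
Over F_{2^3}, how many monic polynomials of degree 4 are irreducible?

1008

x^(8^4) − x is the product of all monic irreducibles of degree dividing 4; Möbius inversion gives N = (1/4) Σ μ(4/d)·8^d.
Divisors of 4: 1, 2, 4; μ(4/d) for each: 0, -1, 1.
Σ = − 8^2 + 8^4 = 4032.
N = 4032/4 = 1008.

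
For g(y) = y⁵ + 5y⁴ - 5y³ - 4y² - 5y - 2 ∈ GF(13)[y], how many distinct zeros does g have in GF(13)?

2

Evaluate at each of the 13 elements of GF(13):
g(0) = 11; g(1) = 3; g(2) = 5; g(3) = 5; g(4) = 0 → root; g(5) = 12; g(6) = 0 → root; g(7) = 6; g(8) = 2; g(9) = 10; g(10) = 1; g(11) = 2; g(12) = 8.
Roots: {4, 6}.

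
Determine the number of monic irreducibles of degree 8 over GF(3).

810

Gauss's count: N_{3}(8) = (1/8) Σ_{d|8} μ(8/d)·3^d.
Divisors of 8: 1, 2, 4, 8; μ(8/d) for each: 0, 0, -1, 1.
Σ = − 3^4 + 3^8 = 6480.
N = 6480/8 = 810.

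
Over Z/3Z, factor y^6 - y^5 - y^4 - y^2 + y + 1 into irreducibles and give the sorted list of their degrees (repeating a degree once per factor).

Write h(y) = y^6 - y^5 - y^4 - y^2 + y + 1.
Roots in Z/3Z: h(0) = 1; h(1) = 0 → root; h(2) = 0 → root.
Linear factors from roots: (y - 1), (y + 1).
Complete factorization: h(y) = (y + 1)·(y - 1)·(y^2 + 1)·(y^2 - y - 1).
Factor degrees with multiplicity: 1 + 1 + 2 + 2 = 6.

1, 1, 2, 2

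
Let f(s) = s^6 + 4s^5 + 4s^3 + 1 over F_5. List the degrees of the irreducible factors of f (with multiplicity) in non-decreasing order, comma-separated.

Roots in F_5: f(0) = 1; f(1) = 0 → root; f(2) = 0 → root; f(3) = 0 → root; f(4) = 4.
Linear factors from roots: (s + 4), (s + 3), (s + 2).
Complete factorization: f(s) = (s + 2)·(s + 4)·(s + 3)^2·(s^2 + 2s + 3).
Factor degrees with multiplicity: 1 + 1 + 1 + 1 + 2 = 6.

1, 1, 1, 1, 2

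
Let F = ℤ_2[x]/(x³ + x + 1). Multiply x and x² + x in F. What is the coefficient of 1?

Multiply in ℤ_2[x]: (x)·(x² + x) = x³ + x².
Reduce using x³ ≡ x + 1 (mod x³ + x + 1).
Reduced: x² + x + 1.

1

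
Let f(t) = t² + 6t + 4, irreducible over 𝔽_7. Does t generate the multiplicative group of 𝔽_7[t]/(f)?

|GF(7^2)^×| = 7^2 − 1 = 48. Prime factorization: 48 = 2^4·3.
f is primitive ⇔ t has order 48 in GF(7)[t]/(f), i.e. t^(48/q) ≠ 1 for each prime q | 48.
t^(24) mod f = 1
t^(16) mod f = 2.
Since t^(24) = 1, the order of t divides 24 < 48; not primitive.

No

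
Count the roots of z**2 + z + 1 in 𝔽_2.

0

Write P(z) = z**2 + z + 1.
Evaluate at each of the 2 elements of 𝔽_2:
P(0) = 1; P(1) = 1.
No element is a root.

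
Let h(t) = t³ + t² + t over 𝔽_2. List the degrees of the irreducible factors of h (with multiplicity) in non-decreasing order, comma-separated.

1, 2

Roots in 𝔽_2: h(0) = 0 → root; h(1) = 1.
Linear factors from roots: (t).
Complete factorization: h(t) = (t)·(t² + t + 1).
Factor degrees with multiplicity: 1 + 2 = 3.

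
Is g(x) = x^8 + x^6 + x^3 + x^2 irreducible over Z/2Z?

No

Check for roots in Z/2Z: g(0) = 0 → root; g(1) = 0 → root.
g(0) = 0, so (x) divides g(x); g is reducible.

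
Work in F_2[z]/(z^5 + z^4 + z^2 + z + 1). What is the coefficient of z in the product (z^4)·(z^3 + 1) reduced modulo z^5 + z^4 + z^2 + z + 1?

Multiply in F_2[z]: (z^4)·(z^3 + 1) = z^7 + z^4.
Reduce using z^5 ≡ z^4 + z^2 + z + 1 (mod z^5 + z^4 + z^2 + z + 1).
Reduced: z^4 + z^2 + 1.

0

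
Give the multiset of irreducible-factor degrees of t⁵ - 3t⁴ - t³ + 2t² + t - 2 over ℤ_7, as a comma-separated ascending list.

2, 3

Write f(t) = t⁵ - 3t⁴ - t³ + 2t² + t - 2.
Complete factorization: f(t) = (t² - 3t - 1)·(t³ + 2).
Factor degrees with multiplicity: 2 + 3 = 5.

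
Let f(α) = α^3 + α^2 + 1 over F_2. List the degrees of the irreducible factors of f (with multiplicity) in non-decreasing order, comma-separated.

Roots in F_2: f(0) = 1; f(1) = 1.
Complete factorization: f(α) = (α^3 + α^2 + 1).
Factor degrees with multiplicity: 3 = 3.

3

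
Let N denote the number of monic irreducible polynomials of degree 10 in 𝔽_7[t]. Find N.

28245840

The number of monic irreducibles of degree 10 over GF(7) is (1/10)·Σ_{d∣10} μ(10/d) 7^d.
Divisors of 10: 1, 2, 5, 10; μ(10/d) for each: 1, -1, -1, 1.
Σ = 7^1 − 7^2 − 7^5 + 7^10 = 282458400.
N = 282458400/10 = 28245840.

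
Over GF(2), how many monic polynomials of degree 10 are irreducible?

99

The number of monic irreducibles of degree 10 over GF(2) is (1/10)·Σ_{d∣10} μ(10/d) 2^d.
Divisors of 10: 1, 2, 5, 10; μ(10/d) for each: 1, -1, -1, 1.
Σ = 2^1 − 2^2 − 2^5 + 2^10 = 990.
N = 990/10 = 99.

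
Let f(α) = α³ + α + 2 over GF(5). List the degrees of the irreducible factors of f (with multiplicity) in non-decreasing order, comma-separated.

1, 2

Roots in GF(5): f(0) = 2; f(1) = 4; f(2) = 2; f(3) = 2; f(4) = 0 → root.
Linear factors from roots: (α + 1).
Complete factorization: f(α) = (α + 1)·(α² + 4α + 2).
Factor degrees with multiplicity: 1 + 2 = 3.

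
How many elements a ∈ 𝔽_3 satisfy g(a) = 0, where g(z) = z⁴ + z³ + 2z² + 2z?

Evaluate at each of the 3 elements of 𝔽_3:
g(0) = 0 → root; g(1) = 0 → root; g(2) = 0 → root.
Roots: {0, 1, 2}.

3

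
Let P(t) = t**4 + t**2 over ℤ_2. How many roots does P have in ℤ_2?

Evaluate at each of the 2 elements of ℤ_2:
P(0) = 0 → root; P(1) = 0 → root.
Roots: {0, 1}.

2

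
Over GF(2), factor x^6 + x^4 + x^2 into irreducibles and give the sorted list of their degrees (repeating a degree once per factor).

Write h(x) = x^6 + x^4 + x^2.
Roots in GF(2): h(0) = 0 → root; h(1) = 1.
Linear factors from roots: (x).
Complete factorization: h(x) = (x)^2·(x^2 + x + 1)^2.
Factor degrees with multiplicity: 1 + 1 + 2 + 2 = 6.

1, 1, 2, 2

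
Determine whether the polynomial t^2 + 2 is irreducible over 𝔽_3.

Write f(t) = t^2 + 2.
Check for roots in 𝔽_3: f(0) = 2; f(1) = 0 → root; f(2) = 0 → root.
f(1) = 0, so (t − 1) divides f(t); f is reducible.

No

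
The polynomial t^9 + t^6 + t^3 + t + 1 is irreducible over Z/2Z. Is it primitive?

Write f(t) = t^9 + t^6 + t^3 + t + 1.
|GF(2^9)^×| = 2^9 − 1 = 511. Prime factorization: 511 = 7·73.
f is primitive ⇔ t has order 511 in GF(2)[t]/(f), i.e. t^(511/q) ≠ 1 for each prime q | 511.
t^(73) mod f = 1
t^(7) mod f = t^7.
Since t^(73) = 1, the order of t divides 73 < 511; not primitive.

No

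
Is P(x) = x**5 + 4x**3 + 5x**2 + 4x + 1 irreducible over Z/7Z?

Yes

Check for roots in Z/7Z: P(0) = 1; P(1) = 1; P(2) = 2; P(3) = 3; P(4) = 5; P(5) = 5; P(6) = 4.
No roots, so no linear factors.
Degree-2 irreducible divisors: test the 21 monic irreducibles of degree 2 over GF(7).
None of them divide P (all give nonzero remainder).
No irreducible factor of degree ≤ 2 exists, so P is irreducible over GF(7).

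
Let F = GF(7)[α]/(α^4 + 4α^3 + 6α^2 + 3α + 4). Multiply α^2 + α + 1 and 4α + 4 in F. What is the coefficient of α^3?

4

Multiply in GF(7)[α]: (α^2 + α + 1)·(4α + 4) = 4α^3 + α^2 + α + 4.
Reduced: 4α^3 + α^2 + α + 4.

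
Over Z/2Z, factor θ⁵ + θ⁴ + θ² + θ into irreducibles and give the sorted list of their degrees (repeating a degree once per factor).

1, 1, 1, 2

Write h(θ) = θ⁵ + θ⁴ + θ² + θ.
Roots in Z/2Z: h(0) = 0 → root; h(1) = 0 → root.
Linear factors from roots: (θ), (θ + 1).
Complete factorization: h(θ) = (θ)·(θ + 1)^2·(θ² + θ + 1).
Factor degrees with multiplicity: 1 + 1 + 1 + 2 = 5.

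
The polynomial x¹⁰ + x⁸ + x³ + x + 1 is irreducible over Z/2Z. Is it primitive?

Write f(x) = x¹⁰ + x⁸ + x³ + x + 1.
|GF(2^10)^×| = 2^10 − 1 = 1023. Prime factorization: 1023 = 3·11·31.
f is primitive ⇔ x has order 1023 in GF(2)[x]/(f), i.e. x^(1023/q) ≠ 1 for each prime q | 1023.
x^(341) mod f = x⁷ + x⁴ + x + 1.
x^(93) mod f = 1
x^(33) mod f = x⁹ + x⁶ + x³.
Since x^(93) = 1, the order of x divides 93 < 1023; not primitive.

No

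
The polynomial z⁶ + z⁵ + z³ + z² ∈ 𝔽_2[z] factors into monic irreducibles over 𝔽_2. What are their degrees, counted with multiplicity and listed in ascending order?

1, 1, 1, 1, 2

Write f(z) = z⁶ + z⁵ + z³ + z².
Roots in 𝔽_2: f(0) = 0 → root; f(1) = 0 → root.
Linear factors from roots: (z), (z + 1).
Complete factorization: f(z) = (z)^2·(z + 1)^2·(z² + z + 1).
Factor degrees with multiplicity: 1 + 1 + 1 + 1 + 2 = 6.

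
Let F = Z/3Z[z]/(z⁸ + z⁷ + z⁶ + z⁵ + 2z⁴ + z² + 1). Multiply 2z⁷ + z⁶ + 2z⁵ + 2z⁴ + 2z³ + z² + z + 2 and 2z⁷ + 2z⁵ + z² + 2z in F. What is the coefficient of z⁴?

2

Multiply in Z/3Z[z]: (2z⁷ + z⁶ + 2z⁵ + 2z⁴ + 2z³ + z² + z + 2)·(2z⁷ + 2z⁵ + z² + 2z) = z¹⁴ + 2z¹³ + 2z¹² + 2z¹⁰ + 2z⁹ + 2z⁸ + z⁷ + 2z⁶ + z⁵ + 2z⁴ + z² + z.
Reduce using z⁸ ≡ 2z⁷ + 2z⁶ + 2z⁵ + z⁴ + 2z² + 2 (mod z⁸ + z⁷ + z⁶ + z⁵ + 2z⁴ + z² + 1).
Reduced: z⁷ + 2z⁵ + 2z⁴ + z³ + 2z² + 2.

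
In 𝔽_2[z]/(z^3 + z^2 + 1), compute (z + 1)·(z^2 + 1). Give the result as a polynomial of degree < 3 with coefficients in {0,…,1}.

z

Multiply in 𝔽_2[z]: (z + 1)·(z^2 + 1) = z^3 + z^2 + z + 1.
Reduce using z^3 ≡ z^2 + 1 (mod z^3 + z^2 + 1).
Reduced: z.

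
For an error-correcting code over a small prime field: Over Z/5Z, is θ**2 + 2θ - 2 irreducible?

Write P(θ) = θ**2 + 2θ - 2.
Check for roots in Z/5Z: P(0) = 3; P(1) = 1; P(2) = 1; P(3) = 3; P(4) = 2.
No roots. A degree-2 polynomial over a field with no linear factor is irreducible.

Yes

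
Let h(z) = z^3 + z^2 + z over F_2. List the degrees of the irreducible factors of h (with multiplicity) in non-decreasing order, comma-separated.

1, 2

Roots in F_2: h(0) = 0 → root; h(1) = 1.
Linear factors from roots: (z).
Complete factorization: h(z) = (z)·(z^2 + z + 1).
Factor degrees with multiplicity: 1 + 2 = 3.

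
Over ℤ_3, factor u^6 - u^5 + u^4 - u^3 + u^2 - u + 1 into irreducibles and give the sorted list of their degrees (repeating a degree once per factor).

Write g(u) = u^6 - u^5 + u^4 - u^3 + u^2 - u + 1.
Roots in ℤ_3: g(0) = 1; g(1) = 1; g(2) = 1.
Complete factorization: g(u) = (u^6 - u^5 + u^4 - u^3 + u^2 - u + 1).
Factor degrees with multiplicity: 6 = 6.

6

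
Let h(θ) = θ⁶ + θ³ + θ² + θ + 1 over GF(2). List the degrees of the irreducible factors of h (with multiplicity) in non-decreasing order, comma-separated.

Roots in GF(2): h(0) = 1; h(1) = 1.
Complete factorization: h(θ) = (θ² + θ + 1)·(θ⁴ + θ³ + 1).
Factor degrees with multiplicity: 2 + 4 = 6.

2, 4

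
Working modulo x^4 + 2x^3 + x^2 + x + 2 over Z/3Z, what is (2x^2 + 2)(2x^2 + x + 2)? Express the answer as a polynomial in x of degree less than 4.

Multiply in Z/3Z[x]: (2x^2 + 2)·(2x^2 + x + 2) = x^4 + 2x^3 + 2x^2 + 2x + 1.
Reduce using x^4 ≡ x^3 + 2x^2 + 2x + 1 (mod x^4 + 2x^3 + x^2 + x + 2).
Reduced: x^2 + x + 2.

x^2 + x + 2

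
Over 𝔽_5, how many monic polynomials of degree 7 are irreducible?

11160

The number of monic irreducibles of degree 7 over GF(5) is (1/7)·Σ_{d∣7} μ(7/d) 5^d.
Divisors of 7: 1, 7; μ(7/d) for each: -1, 1.
Σ = − 5^1 + 5^7 = 78120.
N = 78120/7 = 11160.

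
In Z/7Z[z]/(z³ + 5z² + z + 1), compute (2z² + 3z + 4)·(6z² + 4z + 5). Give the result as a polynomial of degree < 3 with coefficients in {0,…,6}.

z^2 + 4z + 5

Multiply in Z/7Z[z]: (2z² + 3z + 4)·(6z² + 4z + 5) = 5z⁴ + 5z³ + 4z² + 3z + 6.
Reduce using z³ ≡ 2z² + 6z + 6 (mod z³ + 5z² + z + 1).
Reduced: z² + 4z + 5.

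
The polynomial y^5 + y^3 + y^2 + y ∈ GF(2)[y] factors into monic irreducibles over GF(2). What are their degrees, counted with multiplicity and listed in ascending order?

Write g(y) = y^5 + y^3 + y^2 + y.
Roots in GF(2): g(0) = 0 → root; g(1) = 0 → root.
Linear factors from roots: (y), (y + 1).
Complete factorization: g(y) = (y)·(y + 1)·(y^3 + y^2 + 1).
Factor degrees with multiplicity: 1 + 1 + 3 = 5.

1, 1, 3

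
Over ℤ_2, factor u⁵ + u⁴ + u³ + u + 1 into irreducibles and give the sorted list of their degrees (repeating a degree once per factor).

Write g(u) = u⁵ + u⁴ + u³ + u + 1.
Roots in ℤ_2: g(0) = 1; g(1) = 1.
Complete factorization: g(u) = (u⁵ + u⁴ + u³ + u + 1).
Factor degrees with multiplicity: 5 = 5.

5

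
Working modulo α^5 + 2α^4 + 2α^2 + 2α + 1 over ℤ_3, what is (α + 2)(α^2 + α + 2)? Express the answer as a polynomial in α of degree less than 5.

Multiply in ℤ_3[α]: (α + 2)·(α^2 + α + 2) = α^3 + α + 1.
Reduced: α^3 + α + 1.

α^3 + α + 1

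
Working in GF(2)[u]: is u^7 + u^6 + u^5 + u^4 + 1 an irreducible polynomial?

Write P(u) = u^7 + u^6 + u^5 + u^4 + 1.
Check for roots in GF(2): P(0) = 1; P(1) = 1.
No roots, so no linear factors.
Monic irreducibles of degree 2 over GF(2): u^2 + u + 1.
None of them divide P (all give nonzero remainder).
Monic irreducibles of degree 3 over GF(2): u^3 + u + 1, u^3 + u^2 + 1.
None of them divide P (all give nonzero remainder).
No irreducible factor of degree ≤ 3 exists, so P is irreducible over GF(2).

Yes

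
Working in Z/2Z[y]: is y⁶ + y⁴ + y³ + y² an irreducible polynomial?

No

Write P(y) = y⁶ + y⁴ + y³ + y².
Check for roots in Z/2Z: P(0) = 0 → root; P(1) = 0 → root.
P(0) = 0, so (y) divides P(y); P is reducible.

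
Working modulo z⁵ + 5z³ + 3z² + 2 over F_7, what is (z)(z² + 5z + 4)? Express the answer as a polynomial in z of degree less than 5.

Multiply in F_7[z]: (z)·(z² + 5z + 4) = z³ + 5z² + 4z.
Reduced: z³ + 5z² + 4z.

z^3 + 5z^2 + 4z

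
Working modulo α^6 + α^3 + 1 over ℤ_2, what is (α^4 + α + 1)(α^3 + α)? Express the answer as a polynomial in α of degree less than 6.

Multiply in ℤ_2[α]: (α^4 + α + 1)·(α^3 + α) = α^7 + α^5 + α^4 + α^3 + α^2 + α.
Reduce using α^6 ≡ α^3 + 1 (mod α^6 + α^3 + 1).
Reduced: α^5 + α^3 + α^2.

α^5 + α^3 + α^2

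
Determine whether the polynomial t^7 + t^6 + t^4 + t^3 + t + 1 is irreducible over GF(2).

Write g(t) = t^7 + t^6 + t^4 + t^3 + t + 1.
Check for roots in GF(2): g(0) = 1; g(1) = 0 → root.
g(1) = 0, so (t − 1) divides g(t); g is reducible.

No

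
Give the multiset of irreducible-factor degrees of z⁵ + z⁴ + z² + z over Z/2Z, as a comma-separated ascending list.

Write f(z) = z⁵ + z⁴ + z² + z.
Roots in Z/2Z: f(0) = 0 → root; f(1) = 0 → root.
Linear factors from roots: (z), (z + 1).
Complete factorization: f(z) = (z)·(z + 1)^2·(z² + z + 1).
Factor degrees with multiplicity: 1 + 1 + 1 + 2 = 5.

1, 1, 1, 2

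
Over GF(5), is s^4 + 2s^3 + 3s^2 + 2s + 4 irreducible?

Write m(s) = s^4 + 2s^3 + 3s^2 + 2s + 4.
Check for roots in GF(5): m(0) = 4; m(1) = 2; m(2) = 2; m(3) = 2; m(4) = 4.
No roots, so no linear factors.
Degree-2 irreducible divisors: test the 10 monic irreducibles of degree 2 over GF(5).
None of them divide m (all give nonzero remainder).
No irreducible factor of degree ≤ 2 exists, so m is irreducible over GF(5).

Yes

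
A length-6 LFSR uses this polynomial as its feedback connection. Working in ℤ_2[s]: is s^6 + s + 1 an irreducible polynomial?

Write P(s) = s^6 + s + 1.
Check for roots in ℤ_2: P(0) = 1; P(1) = 1.
No roots, so no linear factors.
Monic irreducibles of degree 2 over GF(2): s^2 + s + 1.
None of them divide P (all give nonzero remainder).
Monic irreducibles of degree 3 over GF(2): s^3 + s + 1, s^3 + s^2 + 1.
None of them divide P (all give nonzero remainder).
No irreducible factor of degree ≤ 3 exists, so P is irreducible over GF(2).

Yes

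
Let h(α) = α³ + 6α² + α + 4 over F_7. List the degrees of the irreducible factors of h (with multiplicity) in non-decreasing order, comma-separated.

1, 2

Linear factors from roots: (α + 3).
Complete factorization: h(α) = (α + 3)·(α² + 3α + 6).
Factor degrees with multiplicity: 1 + 2 = 3.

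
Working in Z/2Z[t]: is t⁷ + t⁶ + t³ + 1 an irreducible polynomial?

No

Write f(t) = t⁷ + t⁶ + t³ + 1.
Check for roots in Z/2Z: f(0) = 1; f(1) = 0 → root.
f(1) = 0, so (t − 1) divides f(t); f is reducible.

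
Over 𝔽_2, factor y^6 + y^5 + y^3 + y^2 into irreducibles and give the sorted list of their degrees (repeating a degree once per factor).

Write f(y) = y^6 + y^5 + y^3 + y^2.
Roots in 𝔽_2: f(0) = 0 → root; f(1) = 0 → root.
Linear factors from roots: (y), (y + 1).
Complete factorization: f(y) = (y)^2·(y + 1)^2·(y^2 + y + 1).
Factor degrees with multiplicity: 1 + 1 + 1 + 1 + 2 = 6.

1, 1, 1, 1, 2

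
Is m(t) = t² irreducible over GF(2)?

Check for roots in GF(2): m(0) = 0 → root; m(1) = 1.
m(0) = 0, so (t) divides m(t); m is reducible.

No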